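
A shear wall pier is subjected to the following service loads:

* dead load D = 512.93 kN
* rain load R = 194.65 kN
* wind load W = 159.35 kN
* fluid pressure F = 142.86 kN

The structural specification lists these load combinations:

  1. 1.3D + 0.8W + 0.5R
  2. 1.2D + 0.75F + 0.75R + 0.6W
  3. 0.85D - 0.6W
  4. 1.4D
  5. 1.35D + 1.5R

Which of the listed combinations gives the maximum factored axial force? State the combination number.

Combination 5

1. 1.3(512.93) + 0.8(159.35) + 0.5(194.65) = 891.61
2. 1.2(512.93) + 0.75(142.86) + 0.75(194.65) + 0.6(159.35) = 964.26
3. 0.85(512.93) - 0.6(159.35) = 435.99 - 95.61 = 340.38
4. 1.4(512.93) = 718.10
5. 1.35(512.93) + 1.5(194.65) = 984.43
The largest value is 984.43 kN from combination 5.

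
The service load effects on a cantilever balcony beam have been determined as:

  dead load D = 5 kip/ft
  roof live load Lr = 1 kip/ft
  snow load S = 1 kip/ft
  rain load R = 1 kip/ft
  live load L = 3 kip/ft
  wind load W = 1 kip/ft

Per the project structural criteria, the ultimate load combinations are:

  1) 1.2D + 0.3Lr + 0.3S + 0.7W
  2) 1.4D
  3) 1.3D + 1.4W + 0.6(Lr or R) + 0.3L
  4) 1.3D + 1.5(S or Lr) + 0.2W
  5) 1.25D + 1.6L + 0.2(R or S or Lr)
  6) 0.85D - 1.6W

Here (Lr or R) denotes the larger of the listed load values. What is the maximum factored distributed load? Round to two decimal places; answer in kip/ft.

11.25 kip/ft

(Lr or R) → Lr = 1 kip/ft; (S or Lr) → S = 1 kip/ft; (R or S or Lr) → R = 1 kip/ft.
1) 1.2(5) + 0.3(1) + 0.3(1) + 0.7(1) = 6.00 + 0.30 + 0.30 + 0.70 = 7.30
2) 1.4(5) = 7.00
3) 1.3(5) + 1.4(1) + 0.6(1) + 0.3(3) = 6.50 + 1.40 + 0.60 + 0.90 = 9.40
4) 1.3(5) + 1.5(1) + 0.2(1) = 6.50 + 1.50 + 0.20 = 8.20
5) 1.25(5) + 1.6(3) + 0.2(1) = 6.25 + 4.80 + 0.20 = 11.25
6) 0.85(5) - 1.6(1) = 4.25 - 1.60 = 2.65
Maximum is from combination 5.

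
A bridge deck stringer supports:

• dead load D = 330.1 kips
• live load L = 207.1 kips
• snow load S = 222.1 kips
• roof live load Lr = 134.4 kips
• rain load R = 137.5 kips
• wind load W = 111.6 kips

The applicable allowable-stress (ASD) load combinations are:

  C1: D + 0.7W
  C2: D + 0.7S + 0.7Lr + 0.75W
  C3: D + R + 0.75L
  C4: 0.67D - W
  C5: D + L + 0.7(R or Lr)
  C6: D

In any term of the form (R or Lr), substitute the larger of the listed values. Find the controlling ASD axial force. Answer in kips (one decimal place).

(R or Lr) → R = 137.5 kips.
C1: 1.0(330.1) + 0.7(111.6) = 408.2
C2: 1.0(330.1) + 0.7(222.1) + 0.7(134.4) + 0.75(111.6) = 663.4
C3: 1.0(330.1) + 1.0(137.5) + 0.75(207.1) = 622.9
C4: 0.67(330.1) - 1.0(111.6) = 109.6
C5: 1.0(330.1) + 1.0(207.1) + 0.7(137.5) = 633.5
C6: 1.0(330.1) = 330.1
Combination 2 governs: P = 663.4 kips.

663.4 kips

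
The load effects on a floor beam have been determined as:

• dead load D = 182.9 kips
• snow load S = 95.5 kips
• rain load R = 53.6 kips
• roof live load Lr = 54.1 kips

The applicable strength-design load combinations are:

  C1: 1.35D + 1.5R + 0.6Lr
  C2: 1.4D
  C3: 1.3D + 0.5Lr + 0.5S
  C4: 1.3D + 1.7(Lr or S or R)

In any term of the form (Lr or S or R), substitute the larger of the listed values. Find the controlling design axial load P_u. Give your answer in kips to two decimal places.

(Lr or S or R) → S = 95.5 kips.
C1: 1.35(182.9) + 1.5(53.6) + 0.6(54.1) = 246.92 + 80.40 + 32.46 = 359.78
C2: 1.4(182.9) = 256.06
C3: 1.3(182.9) + 0.5(54.1) + 0.5(95.5) = 237.77 + 27.05 + 47.75 = 312.57
C4: 1.3(182.9) + 1.7(95.5) = 237.77 + 162.35 = 400.12
Combination 4 governs: P_u = 400.12 kips.

400.12 kips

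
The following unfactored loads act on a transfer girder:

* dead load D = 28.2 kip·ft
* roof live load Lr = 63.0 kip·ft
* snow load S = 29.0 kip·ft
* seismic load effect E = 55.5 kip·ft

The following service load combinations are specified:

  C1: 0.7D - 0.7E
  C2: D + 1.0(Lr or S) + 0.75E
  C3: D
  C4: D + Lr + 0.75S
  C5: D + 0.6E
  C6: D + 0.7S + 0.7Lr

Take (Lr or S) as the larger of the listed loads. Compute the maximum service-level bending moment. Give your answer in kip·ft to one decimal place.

(Lr or S) → Lr = 63.0 kip·ft.
C1: 0.7(28.2) - 0.7(55.5) = -19.1
C2: 1.0(28.2) + 1.0(63.0) + 0.75(55.5) = 28.2 + 63.0 + 41.6 = 132.8
C3: 1.0(28.2) = 28.2
C4: 1.0(28.2) + 1.0(63.0) + 0.75(29.0) = 28.2 + 63.0 + 21.8 = 113.0
C5: 1.0(28.2) + 0.6(55.5) = 28.2 + 33.3 = 61.5
C6: 1.0(28.2) + 0.7(29.0) + 0.7(63.0) = 28.2 + 20.3 + 44.1 = 92.6
The controlling combination is 2, giving 132.8 kip·ft.

132.8 kip·ft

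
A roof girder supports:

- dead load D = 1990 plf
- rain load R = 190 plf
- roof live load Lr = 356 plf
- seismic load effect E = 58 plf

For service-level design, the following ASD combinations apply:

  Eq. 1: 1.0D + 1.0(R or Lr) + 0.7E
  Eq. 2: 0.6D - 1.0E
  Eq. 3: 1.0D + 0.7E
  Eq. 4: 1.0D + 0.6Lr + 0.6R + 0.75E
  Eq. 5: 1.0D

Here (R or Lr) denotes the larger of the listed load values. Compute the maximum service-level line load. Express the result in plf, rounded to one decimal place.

2386.6 plf

(R or Lr) → Lr = 356 plf.
Eq. 1: 1.0(1990) + 1.0(356) + 0.7(58) = 1990.0 + 356.0 + 40.6 = 2386.6
Eq. 2: 0.6(1990) - 1.0(58) = 1194.0 - 58.0 = 1136.0
Eq. 3: 1.0(1990) + 0.7(58) = 1990.0 + 40.6 = 2030.6
Eq. 4: 1.0(1990) + 0.6(356) + 0.6(190) + 0.75(58) = 1990.0 + 213.6 + 114.0 + 43.5 = 2361.1
Eq. 5: 1.0(1990) = 1990.0
Combination 1 governs: w = 2386.6 plf.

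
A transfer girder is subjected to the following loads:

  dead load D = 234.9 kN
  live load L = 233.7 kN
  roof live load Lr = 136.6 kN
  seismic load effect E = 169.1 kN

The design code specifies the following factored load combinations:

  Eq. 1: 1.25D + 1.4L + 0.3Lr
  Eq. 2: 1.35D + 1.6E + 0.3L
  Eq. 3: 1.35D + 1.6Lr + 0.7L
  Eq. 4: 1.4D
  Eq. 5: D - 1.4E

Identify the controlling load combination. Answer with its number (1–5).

Combination 3

Eq. 1: 1.25(234.9) + 1.4(233.7) + 0.3(136.6) = 293.63 + 327.18 + 40.98 = 661.79
Eq. 2: 1.35(234.9) + 1.6(169.1) + 0.3(233.7) = 317.12 + 270.56 + 70.11 = 657.79
Eq. 3: 1.35(234.9) + 1.6(136.6) + 0.7(233.7) = 317.12 + 218.56 + 163.59 = 699.27
Eq. 4: 1.4(234.9) = 328.86
Eq. 5: 1.0(234.9) - 1.4(169.1) = 234.90 - 236.74 = -1.84
The largest value is 699.27 kN from combination 3.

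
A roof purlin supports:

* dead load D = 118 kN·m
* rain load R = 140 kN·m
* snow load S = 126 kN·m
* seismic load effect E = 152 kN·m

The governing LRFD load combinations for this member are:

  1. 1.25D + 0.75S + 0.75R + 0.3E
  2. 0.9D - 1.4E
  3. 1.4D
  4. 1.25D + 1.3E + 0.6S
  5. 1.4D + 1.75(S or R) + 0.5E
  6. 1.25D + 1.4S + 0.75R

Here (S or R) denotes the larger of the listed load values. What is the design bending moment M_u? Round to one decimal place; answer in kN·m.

486.2 kN·m

(S or R) → R = 140 kN·m.
1. 1.25(118) + 0.75(126) + 0.75(140) + 0.3(152) = 147.5 + 94.5 + 105.0 + 45.6 = 392.6
2. 0.9(118) - 1.4(152) = 106.2 - 212.8 = -106.6
3. 1.4(118) = 165.2
4. 1.25(118) + 1.3(152) + 0.6(126) = 147.5 + 197.6 + 75.6 = 420.7
5. 1.4(118) + 1.75(140) + 0.5(152) = 165.2 + 245.0 + 76.0 = 486.2
6. 1.25(118) + 1.4(126) + 0.75(140) = 147.5 + 176.4 + 105.0 = 428.9
The controlling combination is 5, giving 486.2 kN·m.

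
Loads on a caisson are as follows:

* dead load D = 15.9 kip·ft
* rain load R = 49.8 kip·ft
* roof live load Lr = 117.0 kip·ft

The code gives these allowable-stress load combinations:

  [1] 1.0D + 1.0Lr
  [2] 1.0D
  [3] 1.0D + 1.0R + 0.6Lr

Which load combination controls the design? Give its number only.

Combination 3

[1] 1.0(15.9) + 1.0(117.0) = 15.90 + 117.00 = 132.90
[2] 1.0(15.9) = 15.90
[3] 1.0(15.9) + 1.0(49.8) + 0.6(117.0) = 15.90 + 49.80 + 70.20 = 135.90
The largest value is 135.90 kip·ft from combination 3.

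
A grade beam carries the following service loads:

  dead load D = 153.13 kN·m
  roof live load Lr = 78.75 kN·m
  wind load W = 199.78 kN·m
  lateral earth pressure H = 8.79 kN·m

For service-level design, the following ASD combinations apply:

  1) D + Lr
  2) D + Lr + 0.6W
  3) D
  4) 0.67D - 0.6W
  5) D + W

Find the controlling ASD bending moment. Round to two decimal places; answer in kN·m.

1) 1.0(153.13) + 1.0(78.75) = 153.13 + 78.75 = 231.88
2) 1.0(153.13) + 1.0(78.75) + 0.6(199.78) = 153.13 + 78.75 + 119.87 = 351.75
3) 1.0(153.13) = 153.13
4) 0.67(153.13) - 0.6(199.78) = 102.60 - 119.87 = -17.27
5) 1.0(153.13) + 1.0(199.78) = 153.13 + 199.78 = 352.91
Combination 5 governs: M = 352.91 kN·m.

352.91 kN·m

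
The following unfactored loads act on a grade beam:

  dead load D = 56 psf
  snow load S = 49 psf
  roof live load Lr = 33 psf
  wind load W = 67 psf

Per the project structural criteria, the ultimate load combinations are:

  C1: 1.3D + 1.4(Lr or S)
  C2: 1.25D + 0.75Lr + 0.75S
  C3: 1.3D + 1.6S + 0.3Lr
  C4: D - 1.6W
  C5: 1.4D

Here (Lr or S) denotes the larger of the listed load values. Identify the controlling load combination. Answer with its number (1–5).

Combination 3

(Lr or S) → S = 49 psf.
C1: 1.3(56) + 1.4(49) = 141.4
C2: 1.25(56) + 0.75(33) + 0.75(49) = 131.5
C3: 1.3(56) + 1.6(49) + 0.3(33) = 161.1
C4: 1.0(56) - 1.6(67) = -51.2
C5: 1.4(56) = 78.4
The largest value is 161.1 psf from combination 3.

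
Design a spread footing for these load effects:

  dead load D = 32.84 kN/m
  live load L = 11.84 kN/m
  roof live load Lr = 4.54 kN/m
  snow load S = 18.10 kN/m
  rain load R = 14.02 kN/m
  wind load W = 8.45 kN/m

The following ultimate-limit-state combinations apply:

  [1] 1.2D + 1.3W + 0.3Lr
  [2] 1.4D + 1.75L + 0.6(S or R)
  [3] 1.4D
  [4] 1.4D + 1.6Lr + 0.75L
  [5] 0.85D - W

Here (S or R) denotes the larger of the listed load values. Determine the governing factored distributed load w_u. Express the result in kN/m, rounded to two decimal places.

(S or R) → S = 18.10 kN/m.
[1] 1.2(32.84) + 1.3(8.45) + 0.3(4.54) = 51.76
[2] 1.4(32.84) + 1.75(11.84) + 0.6(18.10) = 77.56
[3] 1.4(32.84) = 45.98
[4] 1.4(32.84) + 1.6(4.54) + 0.75(11.84) = 62.12
[5] 0.85(32.84) - 1.0(8.45) = 19.46
Combination 2 governs: w_u = 77.56 kN/m.

77.56 kN/m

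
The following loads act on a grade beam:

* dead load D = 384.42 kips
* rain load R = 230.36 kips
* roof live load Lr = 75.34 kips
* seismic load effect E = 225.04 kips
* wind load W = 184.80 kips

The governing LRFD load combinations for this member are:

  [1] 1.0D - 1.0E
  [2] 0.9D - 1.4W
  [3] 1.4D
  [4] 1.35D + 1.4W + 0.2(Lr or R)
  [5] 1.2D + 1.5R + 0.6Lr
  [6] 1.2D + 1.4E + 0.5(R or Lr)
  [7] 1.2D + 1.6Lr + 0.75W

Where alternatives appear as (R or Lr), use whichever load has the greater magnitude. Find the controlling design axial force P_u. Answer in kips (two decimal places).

891.54 kips

(Lr or R) → R = 230.36 kips; (R or Lr) → R = 230.36 kips.
[1] 1.0(384.42) - 1.0(225.04) = 384.42 - 225.04 = 159.38
[2] 0.9(384.42) - 1.4(184.80) = 345.98 - 258.72 = 87.26
[3] 1.4(384.42) = 538.19
[4] 1.35(384.42) + 1.4(184.80) + 0.2(230.36) = 518.97 + 258.72 + 46.07 = 823.76
[5] 1.2(384.42) + 1.5(230.36) + 0.6(75.34) = 852.05
[6] 1.2(384.42) + 1.4(225.04) + 0.5(230.36) = 461.30 + 315.06 + 115.18 = 891.54
[7] 1.2(384.42) + 1.6(75.34) + 0.75(184.80) = 720.45
The controlling combination is 6, giving 891.54 kips.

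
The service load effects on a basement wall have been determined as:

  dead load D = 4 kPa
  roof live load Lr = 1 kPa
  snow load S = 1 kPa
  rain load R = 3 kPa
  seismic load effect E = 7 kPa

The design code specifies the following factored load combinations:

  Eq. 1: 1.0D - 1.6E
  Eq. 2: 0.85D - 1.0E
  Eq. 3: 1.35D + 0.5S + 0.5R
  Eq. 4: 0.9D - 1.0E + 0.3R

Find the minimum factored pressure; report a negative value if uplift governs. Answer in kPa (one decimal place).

Eq. 1: 1.0(4) - 1.6(7) = 4.0 - 11.2 = -7.2
Eq. 2: 0.85(4) - 1.0(7) = 3.4 - 7.0 = -3.6
Eq. 3: 1.35(4) + 0.5(1) + 0.5(3) = 5.4 + 0.5 + 1.5 = 7.4
Eq. 4: 0.9(4) - 1.0(7) + 0.3(3) = 3.6 - 7.0 + 0.9 = -2.5
Combination 1 gives the minimum: -7.2 kPa.

-7.2 kPa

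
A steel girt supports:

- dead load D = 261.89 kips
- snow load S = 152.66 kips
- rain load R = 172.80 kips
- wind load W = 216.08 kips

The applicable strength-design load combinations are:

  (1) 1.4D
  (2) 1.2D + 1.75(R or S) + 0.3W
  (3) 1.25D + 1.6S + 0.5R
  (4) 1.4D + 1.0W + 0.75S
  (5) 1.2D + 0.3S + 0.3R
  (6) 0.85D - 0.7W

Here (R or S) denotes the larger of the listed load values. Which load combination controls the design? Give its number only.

(R or S) → R = 172.80 kips.
(1) 1.4(261.89) = 366.65
(2) 1.2(261.89) + 1.75(172.80) + 0.3(216.08) = 314.27 + 302.40 + 64.82 = 681.49
(3) 1.25(261.89) + 1.6(152.66) + 0.5(172.80) = 327.36 + 244.26 + 86.40 = 658.02
(4) 1.4(261.89) + 1.0(216.08) + 0.75(152.66) = 697.22
(5) 1.2(261.89) + 0.3(152.66) + 0.3(172.80) = 314.27 + 45.80 + 51.84 = 411.91
(6) 0.85(261.89) - 0.7(216.08) = 222.61 - 151.26 = 71.35
The largest value is 697.22 kips from combination 4.

Combination 4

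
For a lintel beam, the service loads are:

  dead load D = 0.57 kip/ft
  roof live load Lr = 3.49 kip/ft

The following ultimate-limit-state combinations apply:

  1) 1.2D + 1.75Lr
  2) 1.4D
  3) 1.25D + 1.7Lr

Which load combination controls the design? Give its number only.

1) 1.2(0.57) + 1.75(3.49) = 0.68 + 6.11 = 6.79
2) 1.4(0.57) = 0.80
3) 1.25(0.57) + 1.7(3.49) = 6.65
The largest value is 6.79 kip/ft from combination 1.

Combination 1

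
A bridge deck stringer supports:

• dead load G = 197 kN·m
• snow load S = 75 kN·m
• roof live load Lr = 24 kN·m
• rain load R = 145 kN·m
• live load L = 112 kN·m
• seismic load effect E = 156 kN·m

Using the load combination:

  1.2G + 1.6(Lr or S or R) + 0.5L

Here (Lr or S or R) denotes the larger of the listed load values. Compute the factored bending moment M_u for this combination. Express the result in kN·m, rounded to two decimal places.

(Lr or S or R) → R = 145 kN·m.
1.2(197) + 1.6(145) + 0.5(112) = 524.40
M_u = 524.40 kN·m.

524.40 kN·m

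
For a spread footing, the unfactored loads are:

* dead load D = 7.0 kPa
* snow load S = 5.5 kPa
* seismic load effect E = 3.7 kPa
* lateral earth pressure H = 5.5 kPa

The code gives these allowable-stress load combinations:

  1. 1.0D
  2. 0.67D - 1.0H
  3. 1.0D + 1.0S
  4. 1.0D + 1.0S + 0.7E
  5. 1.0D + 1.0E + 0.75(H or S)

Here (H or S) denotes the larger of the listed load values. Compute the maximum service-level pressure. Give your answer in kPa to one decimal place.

(H or S) → H = 5.5 kPa.
1. 1.0(7.0) = 7.0
2. 0.67(7.0) - 1.0(5.5) = -0.8
3. 1.0(7.0) + 1.0(5.5) = 12.5
4. 1.0(7.0) + 1.0(5.5) + 0.7(3.7) = 15.1
5. 1.0(7.0) + 1.0(3.7) + 0.75(5.5) = 14.8
Combination 4 governs: p = 15.1 kPa.

15.1 kPa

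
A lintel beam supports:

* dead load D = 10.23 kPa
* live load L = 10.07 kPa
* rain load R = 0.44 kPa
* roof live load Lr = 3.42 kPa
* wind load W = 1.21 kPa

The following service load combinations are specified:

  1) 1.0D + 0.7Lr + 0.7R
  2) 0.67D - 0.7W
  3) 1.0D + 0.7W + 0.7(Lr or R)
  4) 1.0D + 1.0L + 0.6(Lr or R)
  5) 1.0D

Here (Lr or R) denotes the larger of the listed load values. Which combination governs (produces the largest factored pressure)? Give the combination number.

(Lr or R) → Lr = 3.42 kPa.
1) 1.0(10.23) + 0.7(3.42) + 0.7(0.44) = 10.23 + 2.39 + 0.31 = 12.93
2) 0.67(10.23) - 0.7(1.21) = 6.01
3) 1.0(10.23) + 0.7(1.21) + 0.7(3.42) = 10.23 + 0.85 + 2.39 = 13.47
4) 1.0(10.23) + 1.0(10.07) + 0.6(3.42) = 10.23 + 10.07 + 2.05 = 22.35
5) 1.0(10.23) = 10.23
The largest value is 22.35 kPa from combination 4.

Combination 4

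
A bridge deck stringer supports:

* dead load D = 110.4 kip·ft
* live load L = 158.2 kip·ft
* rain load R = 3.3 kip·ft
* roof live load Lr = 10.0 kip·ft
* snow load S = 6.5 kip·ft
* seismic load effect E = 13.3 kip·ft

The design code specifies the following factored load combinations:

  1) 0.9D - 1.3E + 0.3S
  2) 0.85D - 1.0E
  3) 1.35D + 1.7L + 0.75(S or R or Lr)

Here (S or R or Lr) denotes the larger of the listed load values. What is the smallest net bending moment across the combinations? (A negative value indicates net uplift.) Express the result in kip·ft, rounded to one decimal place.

(S or R or Lr) → Lr = 10.0 kip·ft.
1) 0.9(110.4) - 1.3(13.3) + 0.3(6.5) = 84.0
2) 0.85(110.4) - 1.0(13.3) = 93.8 - 13.3 = 80.5
3) 1.35(110.4) + 1.7(158.2) + 0.75(10.0) = 425.5
Combination 2 gives the minimum: 80.5 kip·ft.

80.5 kip·ft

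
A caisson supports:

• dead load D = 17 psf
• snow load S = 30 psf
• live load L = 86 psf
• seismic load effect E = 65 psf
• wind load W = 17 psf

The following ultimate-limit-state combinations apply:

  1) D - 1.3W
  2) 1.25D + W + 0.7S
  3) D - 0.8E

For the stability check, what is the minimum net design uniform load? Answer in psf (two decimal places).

-35.00 psf

1) 1.0(17) - 1.3(17) = 17.00 - 22.10 = -5.10
2) 1.25(17) + 1.0(17) + 0.7(30) = 21.25 + 17.00 + 21.00 = 59.25
3) 1.0(17) - 0.8(65) = 17.00 - 52.00 = -35.00
Combination 3 gives the minimum: -35.00 psf.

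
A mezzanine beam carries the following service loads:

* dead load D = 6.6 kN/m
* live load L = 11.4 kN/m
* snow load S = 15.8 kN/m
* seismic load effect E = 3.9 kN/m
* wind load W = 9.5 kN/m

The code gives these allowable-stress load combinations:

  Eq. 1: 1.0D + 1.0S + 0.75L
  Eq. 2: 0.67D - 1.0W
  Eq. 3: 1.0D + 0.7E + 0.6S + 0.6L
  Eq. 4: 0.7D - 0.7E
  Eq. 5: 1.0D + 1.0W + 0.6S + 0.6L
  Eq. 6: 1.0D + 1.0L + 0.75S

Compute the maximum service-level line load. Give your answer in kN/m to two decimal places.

Eq. 1: 1.0(6.6) + 1.0(15.8) + 0.75(11.4) = 30.95
Eq. 2: 0.67(6.6) - 1.0(9.5) = -5.08
Eq. 3: 1.0(6.6) + 0.7(3.9) + 0.6(15.8) + 0.6(11.4) = 25.65
Eq. 4: 0.7(6.6) - 0.7(3.9) = 1.89
Eq. 5: 1.0(6.6) + 1.0(9.5) + 0.6(15.8) + 0.6(11.4) = 32.42
Eq. 6: 1.0(6.6) + 1.0(11.4) + 0.75(15.8) = 29.85
Maximum is from combination 5.

32.42 kN/m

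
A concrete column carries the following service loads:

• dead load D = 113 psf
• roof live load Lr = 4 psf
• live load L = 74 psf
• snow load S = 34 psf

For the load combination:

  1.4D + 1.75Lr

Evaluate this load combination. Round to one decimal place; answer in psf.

165.2 psf

1.4(113) + 1.75(4) = 158.2 + 7.0 = 165.2
q_u = 165.2 psf.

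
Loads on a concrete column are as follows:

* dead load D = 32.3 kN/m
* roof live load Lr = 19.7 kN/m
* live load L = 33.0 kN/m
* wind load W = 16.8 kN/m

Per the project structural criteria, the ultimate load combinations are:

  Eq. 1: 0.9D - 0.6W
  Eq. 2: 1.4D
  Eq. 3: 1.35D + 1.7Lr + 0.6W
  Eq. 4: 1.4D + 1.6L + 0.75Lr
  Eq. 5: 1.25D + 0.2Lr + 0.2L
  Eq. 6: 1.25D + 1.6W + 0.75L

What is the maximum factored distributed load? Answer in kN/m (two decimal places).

112.80 kN/m

Eq. 1: 0.9(32.3) - 0.6(16.8) = 29.07 - 10.08 = 18.99
Eq. 2: 1.4(32.3) = 45.22
Eq. 3: 1.35(32.3) + 1.7(19.7) + 0.6(16.8) = 43.61 + 33.49 + 10.08 = 87.18
Eq. 4: 1.4(32.3) + 1.6(33.0) + 0.75(19.7) = 45.22 + 52.80 + 14.78 = 112.80
Eq. 5: 1.25(32.3) + 0.2(19.7) + 0.2(33.0) = 40.38 + 3.94 + 6.60 = 50.92
Eq. 6: 1.25(32.3) + 1.6(16.8) + 0.75(33.0) = 40.38 + 26.88 + 24.75 = 92.01
The controlling combination is 4, giving 112.80 kN/m.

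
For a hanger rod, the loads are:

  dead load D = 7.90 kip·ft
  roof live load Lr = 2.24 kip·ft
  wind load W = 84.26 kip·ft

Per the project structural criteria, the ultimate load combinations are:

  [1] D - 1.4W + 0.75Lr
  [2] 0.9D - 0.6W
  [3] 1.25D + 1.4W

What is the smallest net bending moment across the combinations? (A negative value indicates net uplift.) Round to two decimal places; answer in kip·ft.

[1] 1.0(7.90) - 1.4(84.26) + 0.75(2.24) = 7.90 - 117.96 + 1.68 = -108.38
[2] 0.9(7.90) - 0.6(84.26) = 7.11 - 50.56 = -43.45
[3] 1.25(7.90) + 1.4(84.26) = 9.88 + 117.96 = 127.84
Combination 1 gives the minimum: -108.38 kip·ft.

-108.38 kip·ft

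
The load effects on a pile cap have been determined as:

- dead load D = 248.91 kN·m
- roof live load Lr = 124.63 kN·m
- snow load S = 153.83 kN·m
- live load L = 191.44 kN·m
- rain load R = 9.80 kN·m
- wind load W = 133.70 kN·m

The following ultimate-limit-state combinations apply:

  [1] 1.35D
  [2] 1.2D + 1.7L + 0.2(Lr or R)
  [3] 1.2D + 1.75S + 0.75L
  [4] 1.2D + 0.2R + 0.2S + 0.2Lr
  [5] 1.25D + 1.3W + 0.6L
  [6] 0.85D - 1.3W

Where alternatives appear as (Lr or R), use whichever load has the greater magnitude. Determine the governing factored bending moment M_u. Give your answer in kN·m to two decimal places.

(Lr or R) → Lr = 124.63 kN·m.
[1] 1.35(248.91) = 336.03
[2] 1.2(248.91) + 1.7(191.44) + 0.2(124.63) = 298.69 + 325.45 + 24.93 = 649.07
[3] 1.2(248.91) + 1.75(153.83) + 0.75(191.44) = 298.69 + 269.20 + 143.58 = 711.47
[4] 1.2(248.91) + 0.2(9.80) + 0.2(153.83) + 0.2(124.63) = 356.34
[5] 1.25(248.91) + 1.3(133.70) + 0.6(191.44) = 311.14 + 173.81 + 114.86 = 599.81
[6] 0.85(248.91) - 1.3(133.70) = 211.57 - 173.81 = 37.76
Combination 3 governs: M_u = 711.47 kN·m.

711.47 kN·m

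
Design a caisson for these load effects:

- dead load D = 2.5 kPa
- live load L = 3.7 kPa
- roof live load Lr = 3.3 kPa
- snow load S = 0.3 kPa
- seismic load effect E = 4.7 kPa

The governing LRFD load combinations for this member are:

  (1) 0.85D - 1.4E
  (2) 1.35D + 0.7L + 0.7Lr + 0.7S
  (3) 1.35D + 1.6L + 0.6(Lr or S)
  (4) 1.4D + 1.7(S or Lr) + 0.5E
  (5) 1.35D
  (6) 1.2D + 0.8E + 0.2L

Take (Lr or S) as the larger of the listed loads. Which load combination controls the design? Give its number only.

(Lr or S) → Lr = 3.3 kPa; (S or Lr) → Lr = 3.3 kPa.
(1) 0.85(2.5) - 1.4(4.7) = -4.5
(2) 1.35(2.5) + 0.7(3.7) + 0.7(3.3) + 0.7(0.3) = 8.5
(3) 1.35(2.5) + 1.6(3.7) + 0.6(3.3) = 11.3
(4) 1.4(2.5) + 1.7(3.3) + 0.5(4.7) = 11.5
(5) 1.35(2.5) = 3.4
(6) 1.2(2.5) + 0.8(4.7) + 0.2(3.7) = 7.5
The largest value is 11.5 kPa from combination 4.

Combination 4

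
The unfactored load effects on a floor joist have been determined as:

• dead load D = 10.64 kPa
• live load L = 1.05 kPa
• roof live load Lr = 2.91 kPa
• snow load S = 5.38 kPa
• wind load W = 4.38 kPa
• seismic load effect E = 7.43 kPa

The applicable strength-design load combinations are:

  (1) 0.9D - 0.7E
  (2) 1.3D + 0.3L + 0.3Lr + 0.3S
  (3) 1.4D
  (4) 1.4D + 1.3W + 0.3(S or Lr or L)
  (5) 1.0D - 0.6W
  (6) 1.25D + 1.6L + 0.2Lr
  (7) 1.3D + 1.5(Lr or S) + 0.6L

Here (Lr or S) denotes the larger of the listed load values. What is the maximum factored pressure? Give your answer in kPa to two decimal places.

(S or Lr or L) → S = 5.38 kPa; (Lr or S) → S = 5.38 kPa.
(1) 0.9(10.64) - 0.7(7.43) = 4.38
(2) 1.3(10.64) + 0.3(1.05) + 0.3(2.91) + 0.3(5.38) = 16.63
(3) 1.4(10.64) = 14.90
(4) 1.4(10.64) + 1.3(4.38) + 0.3(5.38) = 22.20
(5) 1.0(10.64) - 0.6(4.38) = 8.01
(6) 1.25(10.64) + 1.6(1.05) + 0.2(2.91) = 15.56
(7) 1.3(10.64) + 1.5(5.38) + 0.6(1.05) = 22.53
The controlling combination is 7, giving 22.53 kPa.

22.53 kPa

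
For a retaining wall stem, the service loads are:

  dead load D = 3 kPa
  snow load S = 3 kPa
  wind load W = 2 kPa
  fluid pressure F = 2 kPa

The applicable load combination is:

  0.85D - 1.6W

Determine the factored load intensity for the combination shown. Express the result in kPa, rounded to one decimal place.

0.85(3) - 1.6(2) = -0.7
q_u = -0.7 kPa.

-0.7 kPa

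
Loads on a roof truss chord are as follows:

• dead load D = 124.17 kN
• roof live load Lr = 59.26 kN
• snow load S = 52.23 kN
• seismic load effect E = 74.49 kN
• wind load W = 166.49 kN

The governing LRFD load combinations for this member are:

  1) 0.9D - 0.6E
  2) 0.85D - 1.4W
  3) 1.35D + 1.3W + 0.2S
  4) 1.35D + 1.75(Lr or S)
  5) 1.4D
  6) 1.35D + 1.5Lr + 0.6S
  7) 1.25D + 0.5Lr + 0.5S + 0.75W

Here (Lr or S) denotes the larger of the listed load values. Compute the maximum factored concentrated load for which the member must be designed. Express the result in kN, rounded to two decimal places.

394.51 kN

(Lr or S) → Lr = 59.26 kN.
1) 0.9(124.17) - 0.6(74.49) = 67.06
2) 0.85(124.17) - 1.4(166.49) = -127.54
3) 1.35(124.17) + 1.3(166.49) + 0.2(52.23) = 394.51
4) 1.35(124.17) + 1.75(59.26) = 271.33
5) 1.4(124.17) = 173.84
6) 1.35(124.17) + 1.5(59.26) + 0.6(52.23) = 287.86
7) 1.25(124.17) + 0.5(59.26) + 0.5(52.23) + 0.75(166.49) = 335.83
The controlling combination is 3, giving 394.51 kN.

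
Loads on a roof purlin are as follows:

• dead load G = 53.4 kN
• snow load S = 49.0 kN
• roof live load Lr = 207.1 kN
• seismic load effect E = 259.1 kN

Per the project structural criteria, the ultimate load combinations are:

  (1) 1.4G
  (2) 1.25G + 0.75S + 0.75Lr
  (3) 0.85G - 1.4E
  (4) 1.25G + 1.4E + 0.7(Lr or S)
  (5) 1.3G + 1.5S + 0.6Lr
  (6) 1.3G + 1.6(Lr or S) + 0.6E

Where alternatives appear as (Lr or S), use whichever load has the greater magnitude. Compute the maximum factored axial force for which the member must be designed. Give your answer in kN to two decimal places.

574.46 kN

(Lr or S) → Lr = 207.1 kN.
(1) 1.4(53.4) = 74.76
(2) 1.25(53.4) + 0.75(49.0) + 0.75(207.1) = 66.75 + 36.75 + 155.33 = 258.83
(3) 0.85(53.4) - 1.4(259.1) = 45.39 - 362.74 = -317.35
(4) 1.25(53.4) + 1.4(259.1) + 0.7(207.1) = 66.75 + 362.74 + 144.97 = 574.46
(5) 1.3(53.4) + 1.5(49.0) + 0.6(207.1) = 69.42 + 73.50 + 124.26 = 267.18
(6) 1.3(53.4) + 1.6(207.1) + 0.6(259.1) = 69.42 + 331.36 + 155.46 = 556.24
Maximum is from combination 4.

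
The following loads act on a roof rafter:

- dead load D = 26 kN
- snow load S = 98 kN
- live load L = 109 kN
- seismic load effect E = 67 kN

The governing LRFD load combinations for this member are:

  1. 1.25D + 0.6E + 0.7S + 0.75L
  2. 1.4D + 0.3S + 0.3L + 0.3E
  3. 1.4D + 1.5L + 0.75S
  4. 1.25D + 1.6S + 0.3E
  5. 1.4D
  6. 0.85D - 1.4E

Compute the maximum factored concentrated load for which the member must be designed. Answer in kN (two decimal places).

1. 1.25(26) + 0.6(67) + 0.7(98) + 0.75(109) = 32.50 + 40.20 + 68.60 + 81.75 = 223.05
2. 1.4(26) + 0.3(98) + 0.3(109) + 0.3(67) = 36.40 + 29.40 + 32.70 + 20.10 = 118.60
3. 1.4(26) + 1.5(109) + 0.75(98) = 36.40 + 163.50 + 73.50 = 273.40
4. 1.25(26) + 1.6(98) + 0.3(67) = 32.50 + 156.80 + 20.10 = 209.40
5. 1.4(26) = 36.40
6. 0.85(26) - 1.4(67) = 22.10 - 93.80 = -71.70
The controlling combination is 3, giving 273.40 kN.

273.40 kN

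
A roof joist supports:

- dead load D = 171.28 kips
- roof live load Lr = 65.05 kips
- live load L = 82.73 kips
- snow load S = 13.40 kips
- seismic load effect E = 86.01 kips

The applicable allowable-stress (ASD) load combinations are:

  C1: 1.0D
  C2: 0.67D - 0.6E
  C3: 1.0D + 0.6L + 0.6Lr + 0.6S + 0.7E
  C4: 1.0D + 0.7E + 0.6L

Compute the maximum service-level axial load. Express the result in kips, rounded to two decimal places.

328.20 kips

C1: 1.0(171.28) = 171.28
C2: 0.67(171.28) - 0.6(86.01) = 114.76 - 51.61 = 63.15
C3: 1.0(171.28) + 0.6(82.73) + 0.6(65.05) + 0.6(13.40) + 0.7(86.01) = 171.28 + 49.64 + 39.03 + 8.04 + 60.21 = 328.20
C4: 1.0(171.28) + 0.7(86.01) + 0.6(82.73) = 171.28 + 60.21 + 49.64 = 281.13
Combination 3 governs: P = 328.20 kips.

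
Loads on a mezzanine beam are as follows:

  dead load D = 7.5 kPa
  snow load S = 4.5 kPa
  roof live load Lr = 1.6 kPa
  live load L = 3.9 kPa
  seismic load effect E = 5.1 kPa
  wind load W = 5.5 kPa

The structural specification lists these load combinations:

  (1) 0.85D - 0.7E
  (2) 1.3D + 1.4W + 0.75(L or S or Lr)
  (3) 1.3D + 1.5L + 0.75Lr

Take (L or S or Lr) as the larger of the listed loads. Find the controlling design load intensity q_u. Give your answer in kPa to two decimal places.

(L or S or Lr) → S = 4.5 kPa.
(1) 0.85(7.5) - 0.7(5.1) = 6.38 - 3.57 = 2.81
(2) 1.3(7.5) + 1.4(5.5) + 0.75(4.5) = 9.75 + 7.70 + 3.38 = 20.83
(3) 1.3(7.5) + 1.5(3.9) + 0.75(1.6) = 9.75 + 5.85 + 1.20 = 16.80
Combination 2 governs: q_u = 20.83 kPa.

20.83 kPa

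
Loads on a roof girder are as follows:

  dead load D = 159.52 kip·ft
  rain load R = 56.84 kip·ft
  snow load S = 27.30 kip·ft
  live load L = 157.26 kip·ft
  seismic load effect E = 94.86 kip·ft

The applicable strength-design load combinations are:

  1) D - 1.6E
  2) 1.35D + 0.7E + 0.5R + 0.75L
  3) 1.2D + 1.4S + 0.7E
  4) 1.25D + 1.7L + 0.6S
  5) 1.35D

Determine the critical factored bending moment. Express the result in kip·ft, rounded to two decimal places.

1) 1.0(159.52) - 1.6(94.86) = 159.52 - 151.78 = 7.74
2) 1.35(159.52) + 0.7(94.86) + 0.5(56.84) + 0.75(157.26) = 215.35 + 66.40 + 28.42 + 117.95 = 428.12
3) 1.2(159.52) + 1.4(27.30) + 0.7(94.86) = 296.05
4) 1.25(159.52) + 1.7(157.26) + 0.6(27.30) = 199.40 + 267.34 + 16.38 = 483.12
5) 1.35(159.52) = 215.35
Combination 4 governs: M_u = 483.12 kip·ft.

483.12 kip·ft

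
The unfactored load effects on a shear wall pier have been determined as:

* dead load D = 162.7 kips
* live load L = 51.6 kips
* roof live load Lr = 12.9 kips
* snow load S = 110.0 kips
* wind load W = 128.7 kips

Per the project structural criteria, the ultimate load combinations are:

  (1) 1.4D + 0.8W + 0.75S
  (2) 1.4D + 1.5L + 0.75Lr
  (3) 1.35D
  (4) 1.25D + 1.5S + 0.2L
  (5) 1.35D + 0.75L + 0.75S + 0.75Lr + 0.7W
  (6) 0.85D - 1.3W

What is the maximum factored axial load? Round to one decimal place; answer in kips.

440.6 kips

(1) 1.4(162.7) + 0.8(128.7) + 0.75(110.0) = 413.2
(2) 1.4(162.7) + 1.5(51.6) + 0.75(12.9) = 227.8 + 77.4 + 9.7 = 314.9
(3) 1.35(162.7) = 219.6
(4) 1.25(162.7) + 1.5(110.0) + 0.2(51.6) = 203.4 + 165.0 + 10.3 = 378.7
(5) 1.35(162.7) + 0.75(51.6) + 0.75(110.0) + 0.75(12.9) + 0.7(128.7) = 219.6 + 38.7 + 82.5 + 9.7 + 90.1 = 440.6
(6) 0.85(162.7) - 1.3(128.7) = 138.3 - 167.3 = -29.0
Maximum is from combination 5.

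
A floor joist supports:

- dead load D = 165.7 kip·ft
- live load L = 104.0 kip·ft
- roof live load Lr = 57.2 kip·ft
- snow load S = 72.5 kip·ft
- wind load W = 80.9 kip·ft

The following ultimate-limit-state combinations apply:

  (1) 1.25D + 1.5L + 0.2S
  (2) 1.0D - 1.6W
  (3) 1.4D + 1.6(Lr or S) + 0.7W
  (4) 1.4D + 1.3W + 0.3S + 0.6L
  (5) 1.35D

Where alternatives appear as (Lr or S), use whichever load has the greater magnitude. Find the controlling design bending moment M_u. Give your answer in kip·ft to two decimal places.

(Lr or S) → S = 72.5 kip·ft.
(1) 1.25(165.7) + 1.5(104.0) + 0.2(72.5) = 207.13 + 156.00 + 14.50 = 377.63
(2) 1.0(165.7) - 1.6(80.9) = 165.70 - 129.44 = 36.26
(3) 1.4(165.7) + 1.6(72.5) + 0.7(80.9) = 231.98 + 116.00 + 56.63 = 404.61
(4) 1.4(165.7) + 1.3(80.9) + 0.3(72.5) + 0.6(104.0) = 231.98 + 105.17 + 21.75 + 62.40 = 421.30
(5) 1.35(165.7) = 223.70
The controlling combination is 4, giving 421.30 kip·ft.

421.30 kip·ft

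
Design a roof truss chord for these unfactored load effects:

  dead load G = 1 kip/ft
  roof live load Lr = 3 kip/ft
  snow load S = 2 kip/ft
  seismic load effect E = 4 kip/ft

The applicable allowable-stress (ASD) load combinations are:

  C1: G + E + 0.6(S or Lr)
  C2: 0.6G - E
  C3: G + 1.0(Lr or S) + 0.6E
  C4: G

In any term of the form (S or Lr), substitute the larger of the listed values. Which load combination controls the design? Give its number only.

(S or Lr) → Lr = 3 kip/ft; (Lr or S) → Lr = 3 kip/ft.
C1: 1.0(1) + 1.0(4) + 0.6(3) = 1.00 + 4.00 + 1.80 = 6.80
C2: 0.6(1) - 1.0(4) = 0.60 - 4.00 = -3.40
C3: 1.0(1) + 1.0(3) + 0.6(4) = 1.00 + 3.00 + 2.40 = 6.40
C4: 1.0(1) = 1.00
The largest value is 6.80 kip/ft from combination 1.

Combination 1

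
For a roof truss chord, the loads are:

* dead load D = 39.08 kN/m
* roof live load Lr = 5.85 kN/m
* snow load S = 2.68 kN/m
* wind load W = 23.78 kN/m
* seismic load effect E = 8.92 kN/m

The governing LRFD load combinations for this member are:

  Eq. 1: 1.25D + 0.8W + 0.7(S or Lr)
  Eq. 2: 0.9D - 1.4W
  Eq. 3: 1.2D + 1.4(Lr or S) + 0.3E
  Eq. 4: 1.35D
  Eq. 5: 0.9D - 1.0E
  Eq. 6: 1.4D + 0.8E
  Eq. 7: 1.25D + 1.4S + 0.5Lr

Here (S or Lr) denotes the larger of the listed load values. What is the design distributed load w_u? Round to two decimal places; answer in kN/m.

(S or Lr) → Lr = 5.85 kN/m; (Lr or S) → Lr = 5.85 kN/m.
Eq. 1: 1.25(39.08) + 0.8(23.78) + 0.7(5.85) = 71.97
Eq. 2: 0.9(39.08) - 1.4(23.78) = 1.88
Eq. 3: 1.2(39.08) + 1.4(5.85) + 0.3(8.92) = 57.76
Eq. 4: 1.35(39.08) = 52.76
Eq. 5: 0.9(39.08) - 1.0(8.92) = 26.25
Eq. 6: 1.4(39.08) + 0.8(8.92) = 61.85
Eq. 7: 1.25(39.08) + 1.4(2.68) + 0.5(5.85) = 55.53
Maximum is from combination 1.

71.97 kN/m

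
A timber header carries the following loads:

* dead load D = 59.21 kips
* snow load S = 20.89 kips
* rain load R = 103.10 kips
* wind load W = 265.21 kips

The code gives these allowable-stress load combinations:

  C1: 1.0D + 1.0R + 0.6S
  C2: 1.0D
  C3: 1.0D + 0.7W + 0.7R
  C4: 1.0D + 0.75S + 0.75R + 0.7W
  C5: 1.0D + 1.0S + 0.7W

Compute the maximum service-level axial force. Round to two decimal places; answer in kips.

337.85 kips

C1: 1.0(59.21) + 1.0(103.10) + 0.6(20.89) = 59.21 + 103.10 + 12.53 = 174.84
C2: 1.0(59.21) = 59.21
C3: 1.0(59.21) + 0.7(265.21) + 0.7(103.10) = 59.21 + 185.65 + 72.17 = 317.03
C4: 1.0(59.21) + 0.75(20.89) + 0.75(103.10) + 0.7(265.21) = 337.85
C5: 1.0(59.21) + 1.0(20.89) + 0.7(265.21) = 59.21 + 20.89 + 185.65 = 265.75
The controlling combination is 4, giving 337.85 kips.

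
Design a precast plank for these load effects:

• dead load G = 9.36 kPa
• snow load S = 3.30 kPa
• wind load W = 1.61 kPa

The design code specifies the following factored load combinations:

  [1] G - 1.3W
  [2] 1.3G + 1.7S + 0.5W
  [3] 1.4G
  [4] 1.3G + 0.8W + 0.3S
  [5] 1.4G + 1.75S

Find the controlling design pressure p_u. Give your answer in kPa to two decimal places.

[1] 1.0(9.36) - 1.3(1.61) = 9.36 - 2.09 = 7.27
[2] 1.3(9.36) + 1.7(3.30) + 0.5(1.61) = 18.58
[3] 1.4(9.36) = 13.10
[4] 1.3(9.36) + 0.8(1.61) + 0.3(3.30) = 12.17 + 1.29 + 0.99 = 14.45
[5] 1.4(9.36) + 1.75(3.30) = 13.10 + 5.78 = 18.88
Maximum is from combination 5.

18.88 kPa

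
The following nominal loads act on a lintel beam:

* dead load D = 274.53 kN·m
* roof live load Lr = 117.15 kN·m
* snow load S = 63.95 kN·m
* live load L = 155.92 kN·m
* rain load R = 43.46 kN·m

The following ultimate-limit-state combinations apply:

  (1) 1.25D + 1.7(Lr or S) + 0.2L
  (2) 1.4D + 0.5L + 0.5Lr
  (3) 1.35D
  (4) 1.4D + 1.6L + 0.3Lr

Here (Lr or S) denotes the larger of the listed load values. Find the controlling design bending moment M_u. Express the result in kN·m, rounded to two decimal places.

668.96 kN·m

(Lr or S) → Lr = 117.15 kN·m.
(1) 1.25(274.53) + 1.7(117.15) + 0.2(155.92) = 343.16 + 199.16 + 31.18 = 573.50
(2) 1.4(274.53) + 0.5(155.92) + 0.5(117.15) = 384.34 + 77.96 + 58.58 = 520.88
(3) 1.35(274.53) = 370.62
(4) 1.4(274.53) + 1.6(155.92) + 0.3(117.15) = 384.34 + 249.47 + 35.15 = 668.96
Combination 4 governs: M_u = 668.96 kN·m.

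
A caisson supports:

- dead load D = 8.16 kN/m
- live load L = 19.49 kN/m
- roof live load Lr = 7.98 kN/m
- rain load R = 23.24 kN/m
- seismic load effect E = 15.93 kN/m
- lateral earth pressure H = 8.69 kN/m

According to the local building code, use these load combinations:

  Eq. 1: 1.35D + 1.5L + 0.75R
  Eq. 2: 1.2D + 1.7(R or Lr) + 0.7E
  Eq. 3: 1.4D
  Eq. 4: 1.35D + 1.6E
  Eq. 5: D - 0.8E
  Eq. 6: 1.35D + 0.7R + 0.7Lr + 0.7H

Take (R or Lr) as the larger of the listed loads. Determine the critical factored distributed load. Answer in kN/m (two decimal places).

(R or Lr) → R = 23.24 kN/m.
Eq. 1: 1.35(8.16) + 1.5(19.49) + 0.75(23.24) = 57.68
Eq. 2: 1.2(8.16) + 1.7(23.24) + 0.7(15.93) = 9.79 + 39.51 + 11.15 = 60.45
Eq. 3: 1.4(8.16) = 11.42
Eq. 4: 1.35(8.16) + 1.6(15.93) = 36.50
Eq. 5: 1.0(8.16) - 0.8(15.93) = 8.16 - 12.74 = -4.58
Eq. 6: 1.35(8.16) + 0.7(23.24) + 0.7(7.98) + 0.7(8.69) = 38.95
Maximum is from combination 2.

60.45 kN/m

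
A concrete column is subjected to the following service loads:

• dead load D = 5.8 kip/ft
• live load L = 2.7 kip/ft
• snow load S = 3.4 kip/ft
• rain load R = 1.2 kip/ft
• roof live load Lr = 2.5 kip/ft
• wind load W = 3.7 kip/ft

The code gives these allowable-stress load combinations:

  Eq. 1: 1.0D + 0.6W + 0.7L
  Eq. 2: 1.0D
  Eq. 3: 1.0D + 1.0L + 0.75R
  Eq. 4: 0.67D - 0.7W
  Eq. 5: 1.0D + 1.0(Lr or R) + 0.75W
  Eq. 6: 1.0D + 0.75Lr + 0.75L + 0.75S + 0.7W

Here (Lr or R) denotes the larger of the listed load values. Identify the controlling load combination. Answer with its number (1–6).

Combination 6

(Lr or R) → Lr = 2.5 kip/ft.
Eq. 1: 1.0(5.8) + 0.6(3.7) + 0.7(2.7) = 9.91
Eq. 2: 1.0(5.8) = 5.80
Eq. 3: 1.0(5.8) + 1.0(2.7) + 0.75(1.2) = 9.40
Eq. 4: 0.67(5.8) - 0.7(3.7) = 1.30
Eq. 5: 1.0(5.8) + 1.0(2.5) + 0.75(3.7) = 11.08
Eq. 6: 1.0(5.8) + 0.75(2.5) + 0.75(2.7) + 0.75(3.4) + 0.7(3.7) = 14.84
The largest value is 14.84 kip/ft from combination 6.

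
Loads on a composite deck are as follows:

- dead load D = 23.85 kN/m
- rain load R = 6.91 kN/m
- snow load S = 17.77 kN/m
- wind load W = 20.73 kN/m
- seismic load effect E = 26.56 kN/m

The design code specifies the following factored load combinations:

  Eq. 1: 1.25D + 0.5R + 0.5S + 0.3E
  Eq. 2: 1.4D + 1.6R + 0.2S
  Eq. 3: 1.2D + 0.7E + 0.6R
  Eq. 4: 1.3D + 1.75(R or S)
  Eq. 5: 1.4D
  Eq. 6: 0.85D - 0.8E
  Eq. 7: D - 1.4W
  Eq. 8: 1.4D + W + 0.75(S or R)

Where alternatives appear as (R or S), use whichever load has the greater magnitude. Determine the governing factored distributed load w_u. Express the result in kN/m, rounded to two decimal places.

67.45 kN/m

(R or S) → S = 17.77 kN/m; (S or R) → S = 17.77 kN/m.
Eq. 1: 1.25(23.85) + 0.5(6.91) + 0.5(17.77) + 0.3(26.56) = 50.12
Eq. 2: 1.4(23.85) + 1.6(6.91) + 0.2(17.77) = 33.39 + 11.06 + 3.55 = 48.00
Eq. 3: 1.2(23.85) + 0.7(26.56) + 0.6(6.91) = 28.62 + 18.59 + 4.15 = 51.36
Eq. 4: 1.3(23.85) + 1.75(17.77) = 62.10
Eq. 5: 1.4(23.85) = 33.39
Eq. 6: 0.85(23.85) - 0.8(26.56) = 20.27 - 21.25 = -0.98
Eq. 7: 1.0(23.85) - 1.4(20.73) = 23.85 - 29.02 = -5.17
Eq. 8: 1.4(23.85) + 1.0(20.73) + 0.75(17.77) = 33.39 + 20.73 + 13.33 = 67.45
The controlling combination is 8, giving 67.45 kN/m.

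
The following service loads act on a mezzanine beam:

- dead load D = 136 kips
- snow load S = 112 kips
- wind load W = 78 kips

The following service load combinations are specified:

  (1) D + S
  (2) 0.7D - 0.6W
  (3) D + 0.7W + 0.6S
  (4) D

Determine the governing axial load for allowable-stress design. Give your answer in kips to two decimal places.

257.80 kips

(1) 1.0(136) + 1.0(112) = 136.00 + 112.00 = 248.00
(2) 0.7(136) - 0.6(78) = 95.20 - 46.80 = 48.40
(3) 1.0(136) + 0.7(78) + 0.6(112) = 136.00 + 54.60 + 67.20 = 257.80
(4) 1.0(136) = 136.00
Maximum is from combination 3.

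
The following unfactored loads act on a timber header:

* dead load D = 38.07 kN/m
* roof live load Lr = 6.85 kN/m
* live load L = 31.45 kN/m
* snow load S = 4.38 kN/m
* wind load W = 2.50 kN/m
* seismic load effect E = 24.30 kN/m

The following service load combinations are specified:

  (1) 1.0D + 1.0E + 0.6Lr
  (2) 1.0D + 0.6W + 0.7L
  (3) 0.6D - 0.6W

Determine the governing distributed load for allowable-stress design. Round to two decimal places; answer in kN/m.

(1) 1.0(38.07) + 1.0(24.30) + 0.6(6.85) = 66.48
(2) 1.0(38.07) + 0.6(2.50) + 0.7(31.45) = 61.59
(3) 0.6(38.07) - 0.6(2.50) = 21.34
The controlling combination is 1, giving 66.48 kN/m.

66.48 kN/m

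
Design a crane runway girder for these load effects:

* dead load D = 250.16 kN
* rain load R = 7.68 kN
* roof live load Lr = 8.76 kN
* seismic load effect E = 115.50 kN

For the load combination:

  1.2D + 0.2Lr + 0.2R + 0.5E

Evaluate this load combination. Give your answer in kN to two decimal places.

361.23 kN

1.2(250.16) + 0.2(8.76) + 0.2(7.68) + 0.5(115.50) = 300.19 + 1.75 + 1.54 + 57.75 = 361.23
V_u = 361.23 kN.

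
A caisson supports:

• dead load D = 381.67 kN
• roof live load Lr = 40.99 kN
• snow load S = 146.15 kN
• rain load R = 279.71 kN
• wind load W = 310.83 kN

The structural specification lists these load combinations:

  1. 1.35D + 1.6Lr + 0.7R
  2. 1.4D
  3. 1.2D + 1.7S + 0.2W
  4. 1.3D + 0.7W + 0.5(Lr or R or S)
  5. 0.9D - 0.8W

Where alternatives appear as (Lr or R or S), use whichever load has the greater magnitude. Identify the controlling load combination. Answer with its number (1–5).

Combination 4

(Lr or R or S) → R = 279.71 kN.
1. 1.35(381.67) + 1.6(40.99) + 0.7(279.71) = 776.64
2. 1.4(381.67) = 534.34
3. 1.2(381.67) + 1.7(146.15) + 0.2(310.83) = 768.63
4. 1.3(381.67) + 0.7(310.83) + 0.5(279.71) = 853.61
5. 0.9(381.67) - 0.8(310.83) = 94.84
The largest value is 853.61 kN from combination 4.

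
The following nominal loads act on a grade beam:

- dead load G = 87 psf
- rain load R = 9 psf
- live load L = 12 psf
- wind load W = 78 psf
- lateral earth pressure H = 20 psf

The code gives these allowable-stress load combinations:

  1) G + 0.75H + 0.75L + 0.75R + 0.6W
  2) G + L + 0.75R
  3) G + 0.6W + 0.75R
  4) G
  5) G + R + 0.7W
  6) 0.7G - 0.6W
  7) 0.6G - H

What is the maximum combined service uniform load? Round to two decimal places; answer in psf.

1) 1.0(87) + 0.75(20) + 0.75(12) + 0.75(9) + 0.6(78) = 87.00 + 15.00 + 9.00 + 6.75 + 46.80 = 164.55
2) 1.0(87) + 1.0(12) + 0.75(9) = 87.00 + 12.00 + 6.75 = 105.75
3) 1.0(87) + 0.6(78) + 0.75(9) = 87.00 + 46.80 + 6.75 = 140.55
4) 1.0(87) = 87.00
5) 1.0(87) + 1.0(9) + 0.7(78) = 87.00 + 9.00 + 54.60 = 150.60
6) 0.7(87) - 0.6(78) = 60.90 - 46.80 = 14.10
7) 0.6(87) - 1.0(20) = 52.20 - 20.00 = 32.20
Combination 1 governs: q = 164.55 psf.

164.55 psf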